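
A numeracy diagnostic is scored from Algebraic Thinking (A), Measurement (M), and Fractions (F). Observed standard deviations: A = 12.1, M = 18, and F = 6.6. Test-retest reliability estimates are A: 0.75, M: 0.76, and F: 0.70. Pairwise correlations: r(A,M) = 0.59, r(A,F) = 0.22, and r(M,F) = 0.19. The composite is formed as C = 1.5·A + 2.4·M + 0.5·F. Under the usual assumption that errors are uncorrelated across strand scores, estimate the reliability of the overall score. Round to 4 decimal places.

Var(C) = 1.5²·12.1² + 2.4²·18² + 0.5²·6.6² + 2·[3.6·12.1·18·0.59 + 0.75·12.1·6.6·0.22 + 1.2·18·6.6·0.19] = 2206.55 + 1005.74 = 3212.29.
Under uncorrelated errors the observed covariances equal the true-score covariances, so only the own-variance terms attenuate.
True-score variance = [1.5²·12.1²·0.75 + 2.4²·18²·0.76 + 0.5²·6.6²·0.70] + 1005.74 = 1673.03 + 1005.74 = 2678.77.
Reliability = 2678.77 / 3212.29 = 0.8339.

0.8339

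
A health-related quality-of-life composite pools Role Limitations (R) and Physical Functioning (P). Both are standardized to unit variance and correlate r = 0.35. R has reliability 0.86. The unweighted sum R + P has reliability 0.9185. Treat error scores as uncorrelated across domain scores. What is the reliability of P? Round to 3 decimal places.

0.920

Var(R+P) = 2 + 2·0.35 = 2.700.
True-score variance = ρ_R + ρ_P + 2·0.35, so 0.9185 = (0.86 + ρ_P + 0.70) / 2.700.
ρ_P = 0.9185·2.700 − 0.86 − 0.70 = 0.920.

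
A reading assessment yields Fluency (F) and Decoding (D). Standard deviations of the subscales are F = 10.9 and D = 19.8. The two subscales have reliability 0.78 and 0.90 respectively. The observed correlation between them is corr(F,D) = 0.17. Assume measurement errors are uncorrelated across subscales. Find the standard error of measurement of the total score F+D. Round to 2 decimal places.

8.08

Var(total) = 510.85 + 73.3788 = 584.229.
True-score variance = 445.508 + 73.3788 = 518.887, so reliability = 0.8882.
Error variance = 584.229 − 518.887 = 65.3422; SEM = √65.3422 = 8.08.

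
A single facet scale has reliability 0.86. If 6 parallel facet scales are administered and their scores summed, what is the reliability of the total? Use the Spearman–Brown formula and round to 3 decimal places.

0.974

ρ_k = kρ / (1 + (k−1)ρ) = 6·0.86 / (1 + 5·0.86) = 5.160 / 5.300 = 0.974.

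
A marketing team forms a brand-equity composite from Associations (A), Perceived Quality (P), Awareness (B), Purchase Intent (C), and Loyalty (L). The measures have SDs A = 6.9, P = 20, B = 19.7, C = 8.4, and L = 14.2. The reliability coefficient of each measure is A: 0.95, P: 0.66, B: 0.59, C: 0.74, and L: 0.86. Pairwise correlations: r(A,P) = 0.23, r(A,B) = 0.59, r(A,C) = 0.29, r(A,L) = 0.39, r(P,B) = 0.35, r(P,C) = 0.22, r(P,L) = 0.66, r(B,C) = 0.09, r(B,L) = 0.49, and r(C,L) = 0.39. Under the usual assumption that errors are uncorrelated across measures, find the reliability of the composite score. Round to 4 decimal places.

0.8658

Var(A+P+B+C+L) = 6.9² + 20² + 19.7² + 8.4² + 14.2² + 2·[6.9·20·0.23 + 6.9·19.7·0.59 + 6.9·8.4·0.29 + 6.9·14.2·0.39 + 20·19.7·0.35 + 20·8.4·0.22 + 20·14.2·0.66 + 19.7·8.4·0.09 + 19.7·14.2·0.49 + 8.4·14.2·0.39] = 1107.9 + 1455.49 = 2563.39.
With uncorrelated errors the cross-covariances are all true-score covariance, so they carry over unchanged; only the diagonal terms shrink to ρᵢσᵢ².
True-score variance = [6.9²·0.95 + 20²·0.66 + 19.7²·0.59 + 8.4²·0.74 + 14.2²·0.86] + 1455.49 = 763.827 + 1455.49 = 2219.32.
Reliability = 2219.32 / 2563.39 = 0.8658.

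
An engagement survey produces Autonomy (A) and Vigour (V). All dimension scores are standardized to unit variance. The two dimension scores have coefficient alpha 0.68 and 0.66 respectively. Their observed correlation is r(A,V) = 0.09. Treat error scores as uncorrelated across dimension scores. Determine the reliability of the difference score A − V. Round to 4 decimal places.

Var(A−V) = 1 + 1 − 2·0.09 = 2 − 0.18 = 1.82.
Under uncorrelated errors the observed covariances equal the true-score covariances, so only the own-variance terms attenuate.
True-score variance = [0.68 + 0.66] − 0.18 = 1.34 − 0.18 = 1.16.
Reliability = 1.16 / 1.82 = 0.6374.

0.6374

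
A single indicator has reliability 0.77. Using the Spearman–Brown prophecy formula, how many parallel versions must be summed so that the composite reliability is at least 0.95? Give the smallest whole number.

6

k ≥ ρ*(1−ρ₁)/(ρ₁(1−ρ*)) = 0.95·0.23 / (0.77·0.05) = 5.675.
Smallest integer k = 6.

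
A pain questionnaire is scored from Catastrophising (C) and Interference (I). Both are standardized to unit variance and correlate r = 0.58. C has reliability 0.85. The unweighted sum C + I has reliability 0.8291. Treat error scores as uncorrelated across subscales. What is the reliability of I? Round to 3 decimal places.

0.610

Var(C+I) = 2 + 2·0.58 = 3.160.
True-score variance = ρ_C + ρ_I + 2·0.58, so 0.8291 = (0.85 + ρ_I + 1.16) / 3.160.
ρ_I = 0.8291·3.160 − 0.85 − 1.16 = 0.610.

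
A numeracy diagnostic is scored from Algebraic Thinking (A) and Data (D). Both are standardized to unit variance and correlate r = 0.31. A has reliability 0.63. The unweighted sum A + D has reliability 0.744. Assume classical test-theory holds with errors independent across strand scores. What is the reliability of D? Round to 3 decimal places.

0.699

Var(A+D) = 2 + 2·0.31 = 2.620.
True-score variance = ρ_A + ρ_D + 2·0.31, so 0.744 = (0.63 + ρ_D + 0.62) / 2.620.
ρ_D = 0.744·2.620 − 0.63 − 0.62 = 0.699.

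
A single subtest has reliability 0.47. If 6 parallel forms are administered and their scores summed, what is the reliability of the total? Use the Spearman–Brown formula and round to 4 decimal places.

ρ_k = kρ / (1 + (k−1)ρ) = 6·0.47 / (1 + 5·0.47) = 2.820 / 3.350 = 0.8418.

0.8418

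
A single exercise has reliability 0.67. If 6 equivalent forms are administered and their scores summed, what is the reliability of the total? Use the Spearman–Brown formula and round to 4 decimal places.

0.9241

ρ_k = kρ / (1 + (k−1)ρ) = 6·0.67 / (1 + 5·0.67) = 4.020 / 4.350 = 0.9241.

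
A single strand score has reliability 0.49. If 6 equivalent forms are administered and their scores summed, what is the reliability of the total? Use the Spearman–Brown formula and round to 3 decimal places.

0.852

ρ_k = kρ / (1 + (k−1)ρ) = 6·0.49 / (1 + 5·0.49) = 2.940 / 3.450 = 0.852.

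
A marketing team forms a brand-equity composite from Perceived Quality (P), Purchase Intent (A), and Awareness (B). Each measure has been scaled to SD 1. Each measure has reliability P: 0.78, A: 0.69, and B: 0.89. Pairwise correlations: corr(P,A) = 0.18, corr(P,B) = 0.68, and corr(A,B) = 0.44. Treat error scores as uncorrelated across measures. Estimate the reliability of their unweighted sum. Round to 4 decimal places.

Var(P+A+B) = 3 + 2·[0.18 + 0.68 + 0.44] = 3 + 2.6 = 5.6.
Under uncorrelated errors the observed covariances equal the true-score covariances, so only the own-variance terms attenuate.
True-score variance = [0.78 + 0.69 + 0.89] + 2.6 = 2.36 + 2.6 = 4.96.
Reliability = 4.96 / 5.6 = 0.8857.

0.8857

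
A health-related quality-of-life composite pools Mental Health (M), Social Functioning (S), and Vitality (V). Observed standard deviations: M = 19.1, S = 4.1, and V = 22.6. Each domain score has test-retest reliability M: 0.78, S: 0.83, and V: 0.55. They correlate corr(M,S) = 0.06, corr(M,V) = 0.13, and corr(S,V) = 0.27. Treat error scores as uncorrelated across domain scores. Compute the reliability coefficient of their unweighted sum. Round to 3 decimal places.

Var(M+S+V) = 19.1² + 4.1² + 22.6² + 2·[19.1·4.1·0.06 + 19.1·22.6·0.13 + 4.1·22.6·0.27] = 892.38 + 171.665 = 1064.05.
With uncorrelated errors the cross-covariances are all true-score covariance, so they carry over unchanged; only the diagonal terms shrink to ρᵢσᵢ².
True-score variance = [19.1²·0.78 + 4.1²·0.83 + 22.6²·0.55] + 171.665 = 579.422 + 171.665 = 751.087.
Reliability = 751.087 / 1064.05 = 0.706.

0.706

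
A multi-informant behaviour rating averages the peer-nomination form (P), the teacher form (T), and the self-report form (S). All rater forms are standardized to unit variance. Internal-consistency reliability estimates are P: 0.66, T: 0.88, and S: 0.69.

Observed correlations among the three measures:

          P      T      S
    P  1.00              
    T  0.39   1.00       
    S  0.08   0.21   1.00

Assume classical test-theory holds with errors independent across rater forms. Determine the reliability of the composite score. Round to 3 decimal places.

0.823

Var(P+T+S) = 3 + 2·[0.39 + 0.08 + 0.21] = 3 + 1.36 = 4.36.
Because errors are independent across components, Cov(Tᵢ,Tⱼ) = Cov(Xᵢ,Xⱼ); the off-diagonal part of the true-score variance is the same as above.
True-score variance = [0.66 + 0.88 + 0.69] + 1.36 = 2.23 + 1.36 = 3.59.
Reliability = 3.59 / 4.36 = 0.823.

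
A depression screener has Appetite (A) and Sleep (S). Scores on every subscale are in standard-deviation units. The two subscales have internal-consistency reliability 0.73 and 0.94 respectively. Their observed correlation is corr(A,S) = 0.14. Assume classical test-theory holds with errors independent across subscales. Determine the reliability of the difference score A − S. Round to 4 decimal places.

Var(A−S) = 1 + 1 − 2·0.14 = 2 − 0.28 = 1.72.
Because errors are independent across components, Cov(Tᵢ,Tⱼ) = Cov(Xᵢ,Xⱼ); the off-diagonal part of the true-score variance is the same as above.
True-score variance = [0.73 + 0.94] − 0.28 = 1.67 − 0.28 = 1.39.
Reliability = 1.39 / 1.72 = 0.8081.

0.8081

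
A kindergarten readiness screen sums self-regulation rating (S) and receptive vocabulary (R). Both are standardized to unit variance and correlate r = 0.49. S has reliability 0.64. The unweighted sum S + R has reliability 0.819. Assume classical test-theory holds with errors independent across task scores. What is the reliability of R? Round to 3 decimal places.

Var(S+R) = 2 + 2·0.49 = 2.980.
True-score variance = ρ_S + ρ_R + 2·0.49, so 0.819 = (0.64 + ρ_R + 0.98) / 2.980.
ρ_R = 0.819·2.980 − 0.64 − 0.98 = 0.821.

0.821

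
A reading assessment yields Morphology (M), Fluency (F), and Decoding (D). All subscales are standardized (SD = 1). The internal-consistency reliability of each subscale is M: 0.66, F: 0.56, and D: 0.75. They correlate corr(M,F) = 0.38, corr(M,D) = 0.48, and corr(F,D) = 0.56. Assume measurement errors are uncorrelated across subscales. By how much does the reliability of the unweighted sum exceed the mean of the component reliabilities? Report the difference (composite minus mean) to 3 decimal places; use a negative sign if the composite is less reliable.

0.167

Var(sum) = 3 + 2.84 = 5.84; true-score variance = 1.97 + 2.84 = 4.81; composite reliability = 0.8236.
Mean component reliability = 0.6567.
Difference = 0.8236 − 0.6567 = 0.167.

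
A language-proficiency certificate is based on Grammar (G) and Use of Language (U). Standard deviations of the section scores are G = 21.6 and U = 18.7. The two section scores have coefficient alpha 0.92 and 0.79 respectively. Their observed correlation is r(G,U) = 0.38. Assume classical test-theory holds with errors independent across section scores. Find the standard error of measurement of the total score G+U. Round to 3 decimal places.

Var(total) = 816.25 + 306.979 = 1123.23.
True-score variance = 705.49 + 306.979 = 1012.47, so reliability = 0.9014.
Error variance = 1123.23 − 1012.47 = 110.76; SEM = √110.76 = 10.524.

10.524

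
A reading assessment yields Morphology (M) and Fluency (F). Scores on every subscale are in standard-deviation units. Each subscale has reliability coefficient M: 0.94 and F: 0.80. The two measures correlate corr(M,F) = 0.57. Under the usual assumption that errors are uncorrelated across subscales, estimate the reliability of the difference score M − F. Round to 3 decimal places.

Var(M−F) = 1 + 1 − 2·0.57 = 2 − 1.14 = 0.86.
With uncorrelated errors the cross-covariances are all true-score covariance, so they carry over unchanged; only the diagonal terms shrink to ρᵢσᵢ².
True-score variance = [0.94 + 0.80] − 1.14 = 1.74 − 1.14 = 0.6.
Reliability = 0.6 / 0.86 = 0.698.

0.698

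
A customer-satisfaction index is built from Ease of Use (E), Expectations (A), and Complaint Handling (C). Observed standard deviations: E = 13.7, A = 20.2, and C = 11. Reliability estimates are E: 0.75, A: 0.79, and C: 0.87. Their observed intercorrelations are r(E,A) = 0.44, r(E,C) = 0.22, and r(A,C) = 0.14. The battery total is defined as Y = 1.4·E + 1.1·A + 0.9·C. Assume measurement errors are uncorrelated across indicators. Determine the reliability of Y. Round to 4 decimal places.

Var(Y) = 1.4²·13.7² + 1.1²·20.2² + 0.9²·11² + 2·[1.54·13.7·20.2·0.44 + 1.26·13.7·11·0.22 + 0.99·20.2·11·0.14] = 959.611 + 520.18 = 1479.79.
Because errors are independent across components, Cov(Tᵢ,Tⱼ) = Cov(Xᵢ,Xⱼ); the off-diagonal part of the true-score variance is the same as above.
True-score variance = [1.4²·13.7²·0.75 + 1.1²·20.2²·0.79 + 0.9²·11²·0.87] + 520.18 = 751.218 + 520.18 = 1271.4.
Reliability = 1271.4 / 1479.79 = 0.8592.

0.8592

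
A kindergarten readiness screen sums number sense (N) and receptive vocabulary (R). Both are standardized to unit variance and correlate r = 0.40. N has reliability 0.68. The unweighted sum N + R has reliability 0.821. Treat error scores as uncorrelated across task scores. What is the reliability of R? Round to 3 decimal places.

0.819

Var(N+R) = 2 + 2·0.40 = 2.800.
True-score variance = ρ_N + ρ_R + 2·0.40, so 0.821 = (0.68 + ρ_R + 0.80) / 2.800.
ρ_R = 0.821·2.800 − 0.68 − 0.80 = 0.819.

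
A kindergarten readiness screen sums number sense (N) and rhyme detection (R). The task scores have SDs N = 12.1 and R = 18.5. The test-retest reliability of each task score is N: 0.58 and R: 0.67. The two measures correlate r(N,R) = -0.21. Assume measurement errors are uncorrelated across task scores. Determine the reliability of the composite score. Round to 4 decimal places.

Var(N+R) = 12.1² + 18.5² + 2·[12.1·18.5·(-0.21)] = 488.66 − 94.017 = 394.643.
Because errors are independent across components, Cov(Tᵢ,Tⱼ) = Cov(Xᵢ,Xⱼ); the off-diagonal part of the true-score variance is the same as above.
True-score variance = [12.1²·0.58 + 18.5²·0.67] − 94.017 = 314.225 − 94.017 = 220.208.
Reliability = 220.208 / 394.643 = 0.5580.

0.5580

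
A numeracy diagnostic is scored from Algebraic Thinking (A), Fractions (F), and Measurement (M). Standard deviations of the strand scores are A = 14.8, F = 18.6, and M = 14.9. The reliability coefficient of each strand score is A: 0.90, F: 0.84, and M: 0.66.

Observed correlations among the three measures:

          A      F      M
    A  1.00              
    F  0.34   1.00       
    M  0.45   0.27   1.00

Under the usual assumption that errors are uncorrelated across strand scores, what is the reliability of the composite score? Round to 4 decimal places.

Var(A+F+M) = 14.8² + 18.6² + 14.9² + 2·[14.8·18.6·0.34 + 14.8·14.9·0.45 + 18.6·14.9·0.27] = 787.01 + 535.314 = 1322.32.
Under uncorrelated errors the observed covariances equal the true-score covariances, so only the own-variance terms attenuate.
True-score variance = [14.8²·0.90 + 18.6²·0.84 + 14.9²·0.66] + 535.314 = 634.269 + 535.314 = 1169.58.
Reliability = 1169.58 / 1322.32 = 0.8845.

0.8845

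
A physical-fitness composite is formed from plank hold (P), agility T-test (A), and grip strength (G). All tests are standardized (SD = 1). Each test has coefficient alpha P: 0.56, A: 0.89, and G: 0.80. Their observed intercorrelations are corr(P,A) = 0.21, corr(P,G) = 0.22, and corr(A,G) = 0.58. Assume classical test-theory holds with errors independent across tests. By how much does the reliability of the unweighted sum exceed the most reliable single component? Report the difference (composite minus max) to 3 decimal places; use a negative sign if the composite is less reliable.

Var(sum) = 3 + 2.02 = 5.02; true-score variance = 2.25 + 2.02 = 4.27; composite reliability = 0.8506.
Max component reliability = 0.8900.
Difference = 0.8506 − 0.8900 = -0.039.

-0.039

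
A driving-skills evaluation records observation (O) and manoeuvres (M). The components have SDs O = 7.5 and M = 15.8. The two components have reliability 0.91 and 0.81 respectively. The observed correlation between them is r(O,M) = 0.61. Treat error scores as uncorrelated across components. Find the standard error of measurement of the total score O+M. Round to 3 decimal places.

Var(total) = 305.89 + 144.57 = 450.46.
True-score variance = 253.396 + 144.57 = 397.966, so reliability = 0.8835.
Error variance = 450.46 − 397.966 = 52.4941; SEM = √52.4941 = 7.245.

7.245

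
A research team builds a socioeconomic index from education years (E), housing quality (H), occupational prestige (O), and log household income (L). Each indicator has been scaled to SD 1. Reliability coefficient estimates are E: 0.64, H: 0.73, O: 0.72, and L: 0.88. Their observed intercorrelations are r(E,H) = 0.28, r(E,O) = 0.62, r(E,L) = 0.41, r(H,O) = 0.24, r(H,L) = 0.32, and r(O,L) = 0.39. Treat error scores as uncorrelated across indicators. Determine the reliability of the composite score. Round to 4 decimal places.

Var(E+H+O+L) = 4 + 2·[0.28 + 0.62 + 0.41 + 0.24 + 0.32 + 0.39] = 4 + 4.52 = 8.52.
Because errors are independent across components, Cov(Tᵢ,Tⱼ) = Cov(Xᵢ,Xⱼ); the off-diagonal part of the true-score variance is the same as above.
True-score variance = [0.64 + 0.73 + 0.72 + 0.88] + 4.52 = 2.97 + 4.52 = 7.49.
Reliability = 7.49 / 8.52 = 0.8791.

0.8791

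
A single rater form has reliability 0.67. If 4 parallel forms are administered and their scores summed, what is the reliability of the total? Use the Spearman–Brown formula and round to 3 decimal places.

ρ_k = kρ / (1 + (k−1)ρ) = 4·0.67 / (1 + 3·0.67) = 2.680 / 3.010 = 0.890.

0.890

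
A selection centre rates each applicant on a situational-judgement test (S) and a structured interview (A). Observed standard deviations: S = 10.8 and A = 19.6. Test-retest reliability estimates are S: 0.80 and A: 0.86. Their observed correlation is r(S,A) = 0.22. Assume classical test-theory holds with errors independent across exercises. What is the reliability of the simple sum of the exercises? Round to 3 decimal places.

Var(S+A) = 10.8² + 19.6² + 2·[10.8·19.6·0.22] = 500.8 + 93.1392 = 593.939.
Under uncorrelated errors the observed covariances equal the true-score covariances, so only the own-variance terms attenuate.
True-score variance = [10.8²·0.80 + 19.6²·0.86] + 93.1392 = 423.69 + 93.1392 = 516.829.
Reliability = 516.829 / 593.939 = 0.870.

0.870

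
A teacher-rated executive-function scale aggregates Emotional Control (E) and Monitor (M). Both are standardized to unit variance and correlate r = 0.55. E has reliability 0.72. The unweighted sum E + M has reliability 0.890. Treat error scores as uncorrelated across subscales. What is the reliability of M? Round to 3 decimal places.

0.939

Var(E+M) = 2 + 2·0.55 = 3.100.
True-score variance = ρ_E + ρ_M + 2·0.55, so 0.890 = (0.72 + ρ_M + 1.10) / 3.100.
ρ_M = 0.890·3.100 − 0.72 − 1.10 = 0.939.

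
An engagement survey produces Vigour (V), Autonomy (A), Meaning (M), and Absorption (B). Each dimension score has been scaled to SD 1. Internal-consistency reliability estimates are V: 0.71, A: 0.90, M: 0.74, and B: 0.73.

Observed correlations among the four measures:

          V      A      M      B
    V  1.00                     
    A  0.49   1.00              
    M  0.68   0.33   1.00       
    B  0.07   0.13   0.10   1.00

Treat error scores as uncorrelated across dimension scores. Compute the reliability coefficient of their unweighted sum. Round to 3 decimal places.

0.879

Var(V+A+M+B) = 4 + 2·[0.49 + 0.68 + 0.07 + 0.33 + 0.13 + 0.10] = 4 + 3.6 = 7.6.
Because errors are independent across components, Cov(Tᵢ,Tⱼ) = Cov(Xᵢ,Xⱼ); the off-diagonal part of the true-score variance is the same as above.
True-score variance = [0.71 + 0.90 + 0.74 + 0.73] + 3.6 = 3.08 + 3.6 = 6.68.
Reliability = 6.68 / 7.6 = 0.879.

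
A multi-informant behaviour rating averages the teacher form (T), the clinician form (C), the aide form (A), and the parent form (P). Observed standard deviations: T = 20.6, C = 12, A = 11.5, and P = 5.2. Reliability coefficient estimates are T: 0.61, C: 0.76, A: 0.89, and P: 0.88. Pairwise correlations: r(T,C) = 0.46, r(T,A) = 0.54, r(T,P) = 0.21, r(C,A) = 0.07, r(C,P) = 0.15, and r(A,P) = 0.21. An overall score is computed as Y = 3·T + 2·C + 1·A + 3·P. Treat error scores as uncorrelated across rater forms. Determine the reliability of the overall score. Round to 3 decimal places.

0.778

Var(Y) = 3²·20.6² + 2²·12² + 11.5² + 3²·5.2² + 2·[6·20.6·12·0.46 + 3·20.6·11.5·0.54 + 9·20.6·5.2·0.21 + 2·12·11.5·0.07 + 6·12·5.2·0.15 + 3·11.5·5.2·0.21] = 4770.85 + 2763.32 = 7534.17.
Under uncorrelated errors the observed covariances equal the true-score covariances, so only the own-variance terms attenuate.
True-score variance = [3²·20.6²·0.61 + 2²·12²·0.76 + 11.5²·0.89 + 3²·5.2²·0.88] + 2763.32 = 3099.36 + 2763.32 = 5862.68.
Reliability = 5862.68 / 7534.17 = 0.778.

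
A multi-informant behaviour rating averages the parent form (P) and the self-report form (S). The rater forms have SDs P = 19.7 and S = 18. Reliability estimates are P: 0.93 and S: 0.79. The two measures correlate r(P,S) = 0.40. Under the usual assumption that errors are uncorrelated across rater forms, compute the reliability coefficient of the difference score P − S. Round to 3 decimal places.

Var(P−S) = 19.7² + 18² − 2·19.7·18·0.40 = 712.09 − 283.68 = 428.41.
Under uncorrelated errors the observed covariances equal the true-score covariances, so only the own-variance terms attenuate.
True-score variance = [19.7²·0.93 + 18²·0.79] − 283.68 = 616.884 − 283.68 = 333.204.
Reliability = 333.204 / 428.41 = 0.778.

0.778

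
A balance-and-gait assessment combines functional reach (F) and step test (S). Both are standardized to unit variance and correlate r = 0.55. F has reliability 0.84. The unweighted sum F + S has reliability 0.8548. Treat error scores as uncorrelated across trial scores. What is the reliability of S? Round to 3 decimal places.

Var(F+S) = 2 + 2·0.55 = 3.100.
True-score variance = ρ_F + ρ_S + 2·0.55, so 0.8548 = (0.84 + ρ_S + 1.10) / 3.100.
ρ_S = 0.8548·3.100 − 0.84 − 1.10 = 0.710.

0.710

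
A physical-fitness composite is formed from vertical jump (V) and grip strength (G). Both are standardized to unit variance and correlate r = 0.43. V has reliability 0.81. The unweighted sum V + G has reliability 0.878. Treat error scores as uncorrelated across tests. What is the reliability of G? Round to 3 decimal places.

0.841

Var(V+G) = 2 + 2·0.43 = 2.860.
True-score variance = ρ_V + ρ_G + 2·0.43, so 0.878 = (0.81 + ρ_G + 0.86) / 2.860.
ρ_G = 0.878·2.860 − 0.81 − 0.86 = 0.841.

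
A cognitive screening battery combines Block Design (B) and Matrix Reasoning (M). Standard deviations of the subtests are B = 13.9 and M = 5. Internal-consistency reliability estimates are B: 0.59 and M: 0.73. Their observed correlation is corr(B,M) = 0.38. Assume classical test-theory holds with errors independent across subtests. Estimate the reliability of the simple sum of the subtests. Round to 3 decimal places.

0.683

Var(B+M) = 13.9² + 5² + 2·[13.9·5·0.38] = 218.21 + 52.82 = 271.03.
With uncorrelated errors the cross-covariances are all true-score covariance, so they carry over unchanged; only the diagonal terms shrink to ρᵢσᵢ².
True-score variance = [13.9²·0.59 + 5²·0.73] + 52.82 = 132.244 + 52.82 = 185.064.
Reliability = 185.064 / 271.03 = 0.683.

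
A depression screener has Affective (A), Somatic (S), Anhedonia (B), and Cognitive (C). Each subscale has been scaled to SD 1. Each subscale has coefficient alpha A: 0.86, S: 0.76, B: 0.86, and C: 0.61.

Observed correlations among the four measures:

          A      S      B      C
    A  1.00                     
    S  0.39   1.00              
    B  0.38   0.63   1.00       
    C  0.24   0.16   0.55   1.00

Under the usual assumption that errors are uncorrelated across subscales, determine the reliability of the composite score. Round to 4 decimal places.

0.8954

Var(A+S+B+C) = 4 + 2·[0.39 + 0.38 + 0.24 + 0.63 + 0.16 + 0.55] = 4 + 4.7 = 8.7.
Under uncorrelated errors the observed covariances equal the true-score covariances, so only the own-variance terms attenuate.
True-score variance = [0.86 + 0.76 + 0.86 + 0.61] + 4.7 = 3.09 + 4.7 = 7.79.
Reliability = 7.79 / 8.7 = 0.8954.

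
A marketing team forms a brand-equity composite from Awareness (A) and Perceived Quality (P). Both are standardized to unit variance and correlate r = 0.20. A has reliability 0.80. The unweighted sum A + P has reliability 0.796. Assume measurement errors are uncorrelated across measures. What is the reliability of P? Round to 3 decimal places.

0.710

Var(A+P) = 2 + 2·0.20 = 2.400.
True-score variance = ρ_A + ρ_P + 2·0.20, so 0.796 = (0.80 + ρ_P + 0.40) / 2.400.
ρ_P = 0.796·2.400 − 0.80 − 0.40 = 0.710.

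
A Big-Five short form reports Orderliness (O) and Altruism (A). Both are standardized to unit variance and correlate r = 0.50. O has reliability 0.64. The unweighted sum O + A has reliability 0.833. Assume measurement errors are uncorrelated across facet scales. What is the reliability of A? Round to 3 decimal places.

0.859

Var(O+A) = 2 + 2·0.50 = 3.000.
True-score variance = ρ_O + ρ_A + 2·0.50, so 0.833 = (0.64 + ρ_A + 1.00) / 3.000.
ρ_A = 0.833·3.000 − 0.64 − 1.00 = 0.859.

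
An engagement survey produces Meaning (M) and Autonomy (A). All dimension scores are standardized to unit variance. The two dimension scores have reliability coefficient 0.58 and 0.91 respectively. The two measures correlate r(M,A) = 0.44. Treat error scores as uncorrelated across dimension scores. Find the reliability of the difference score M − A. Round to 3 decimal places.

0.545

Var(M−A) = 1 + 1 − 2·0.44 = 2 − 0.88 = 1.12.
With uncorrelated errors the cross-covariances are all true-score covariance, so they carry over unchanged; only the diagonal terms shrink to ρᵢσᵢ².
True-score variance = [0.58 + 0.91] − 0.88 = 1.49 − 0.88 = 0.61.
Reliability = 0.61 / 1.12 = 0.545.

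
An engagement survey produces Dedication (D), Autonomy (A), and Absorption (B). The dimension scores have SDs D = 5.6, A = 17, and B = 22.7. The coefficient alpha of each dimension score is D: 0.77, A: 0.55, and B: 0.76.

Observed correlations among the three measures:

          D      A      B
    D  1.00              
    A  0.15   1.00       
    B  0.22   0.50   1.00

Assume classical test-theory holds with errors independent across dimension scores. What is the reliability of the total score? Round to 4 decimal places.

Var(D+A+B) = 5.6² + 17² + 22.7² + 2·[5.6·17·0.15 + 5.6·22.7·0.22 + 17·22.7·0.50] = 835.65 + 470.393 = 1306.04.
Because errors are independent across components, Cov(Tᵢ,Tⱼ) = Cov(Xᵢ,Xⱼ); the off-diagonal part of the true-score variance is the same as above.
True-score variance = [5.6²·0.77 + 17²·0.55 + 22.7²·0.76] + 470.393 = 574.718 + 470.393 = 1045.11.
Reliability = 1045.11 / 1306.04 = 0.8002.

0.8002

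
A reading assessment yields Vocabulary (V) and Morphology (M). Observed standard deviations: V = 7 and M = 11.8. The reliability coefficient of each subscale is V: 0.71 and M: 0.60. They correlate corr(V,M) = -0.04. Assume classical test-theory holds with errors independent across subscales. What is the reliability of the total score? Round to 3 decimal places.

0.615

Var(V+M) = 7² + 11.8² + 2·[7·11.8·(-0.04)] = 188.24 − 6.608 = 181.632.
With uncorrelated errors the cross-covariances are all true-score covariance, so they carry over unchanged; only the diagonal terms shrink to ρᵢσᵢ².
True-score variance = [7²·0.71 + 11.8²·0.60] − 6.608 = 118.334 − 6.608 = 111.726.
Reliability = 111.726 / 181.632 = 0.615.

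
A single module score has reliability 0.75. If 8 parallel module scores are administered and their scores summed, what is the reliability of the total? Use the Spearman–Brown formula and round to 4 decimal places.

0.9600

ρ_k = kρ / (1 + (k−1)ρ) = 8·0.75 / (1 + 7·0.75) = 6.000 / 6.250 = 0.9600.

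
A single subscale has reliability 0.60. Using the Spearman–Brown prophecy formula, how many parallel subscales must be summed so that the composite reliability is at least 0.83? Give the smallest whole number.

k ≥ ρ*(1−ρ₁)/(ρ₁(1−ρ*)) = 0.83·0.40 / (0.60·0.17) = 3.255.
Smallest integer k = 4.

4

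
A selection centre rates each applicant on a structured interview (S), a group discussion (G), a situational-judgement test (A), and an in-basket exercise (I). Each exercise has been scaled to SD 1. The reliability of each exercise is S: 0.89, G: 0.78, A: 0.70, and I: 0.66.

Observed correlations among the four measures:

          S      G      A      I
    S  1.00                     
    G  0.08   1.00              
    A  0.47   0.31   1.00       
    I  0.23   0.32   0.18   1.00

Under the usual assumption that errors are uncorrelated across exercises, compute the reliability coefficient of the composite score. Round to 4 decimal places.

0.8649

Var(S+G+A+I) = 4 + 2·[0.08 + 0.47 + 0.23 + 0.31 + 0.32 + 0.18] = 4 + 3.18 = 7.18.
With uncorrelated errors the cross-covariances are all true-score covariance, so they carry over unchanged; only the diagonal terms shrink to ρᵢσᵢ².
True-score variance = [0.89 + 0.78 + 0.70 + 0.66] + 3.18 = 3.03 + 3.18 = 6.21.
Reliability = 6.21 / 7.18 = 0.8649.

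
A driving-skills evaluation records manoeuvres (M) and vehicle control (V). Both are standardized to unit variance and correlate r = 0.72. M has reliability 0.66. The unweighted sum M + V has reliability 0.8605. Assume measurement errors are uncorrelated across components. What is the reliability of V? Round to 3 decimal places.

Var(M+V) = 2 + 2·0.72 = 3.440.
True-score variance = ρ_M + ρ_V + 2·0.72, so 0.8605 = (0.66 + ρ_V + 1.44) / 3.440.
ρ_V = 0.8605·3.440 − 0.66 − 1.44 = 0.860.

0.860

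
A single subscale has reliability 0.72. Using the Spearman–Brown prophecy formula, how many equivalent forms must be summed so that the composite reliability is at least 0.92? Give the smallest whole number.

k ≥ ρ*(1−ρ₁)/(ρ₁(1−ρ*)) = 0.92·0.28 / (0.72·0.08) = 4.472.
Smallest integer k = 5.

5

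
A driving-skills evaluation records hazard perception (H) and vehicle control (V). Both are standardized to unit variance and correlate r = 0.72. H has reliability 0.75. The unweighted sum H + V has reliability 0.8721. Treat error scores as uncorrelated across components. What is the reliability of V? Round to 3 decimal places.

Var(H+V) = 2 + 2·0.72 = 3.440.
True-score variance = ρ_H + ρ_V + 2·0.72, so 0.8721 = (0.75 + ρ_V + 1.44) / 3.440.
ρ_V = 0.8721·3.440 − 0.75 − 1.44 = 0.810.

0.810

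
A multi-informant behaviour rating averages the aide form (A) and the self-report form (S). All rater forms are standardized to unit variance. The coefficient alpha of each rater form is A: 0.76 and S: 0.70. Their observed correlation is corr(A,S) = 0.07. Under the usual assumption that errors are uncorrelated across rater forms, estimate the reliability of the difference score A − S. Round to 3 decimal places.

Var(A−S) = 1 + 1 − 2·0.07 = 2 − 0.14 = 1.86.
Under uncorrelated errors the observed covariances equal the true-score covariances, so only the own-variance terms attenuate.
True-score variance = [0.76 + 0.70] − 0.14 = 1.46 − 0.14 = 1.32.
Reliability = 1.32 / 1.86 = 0.710.

0.710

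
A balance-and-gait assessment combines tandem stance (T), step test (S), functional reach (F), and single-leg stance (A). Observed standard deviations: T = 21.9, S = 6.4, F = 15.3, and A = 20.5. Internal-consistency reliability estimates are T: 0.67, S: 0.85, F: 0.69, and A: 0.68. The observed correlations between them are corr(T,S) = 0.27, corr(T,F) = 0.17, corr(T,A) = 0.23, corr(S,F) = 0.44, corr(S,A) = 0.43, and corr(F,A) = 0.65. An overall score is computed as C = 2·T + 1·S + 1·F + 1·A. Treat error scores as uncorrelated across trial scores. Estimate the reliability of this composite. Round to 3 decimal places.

0.789

Var(C) = 2²·21.9² + 6.4² + 15.3² + 20.5² + 2·[2·21.9·6.4·0.27 + 2·21.9·15.3·0.17 + 2·21.9·20.5·0.23 + 6.4·15.3·0.44 + 6.4·20.5·0.43 + 15.3·20.5·0.65] = 2613.74 + 1399 = 4012.74.
Because errors are independent across components, Cov(Tᵢ,Tⱼ) = Cov(Xᵢ,Xⱼ); the off-diagonal part of the true-score variance is the same as above.
True-score variance = [2²·21.9²·0.67 + 6.4²·0.85 + 15.3²·0.69 + 20.5²·0.68] + 1399 = 1767.46 + 1399 = 3166.46.
Reliability = 3166.46 / 4012.74 = 0.789.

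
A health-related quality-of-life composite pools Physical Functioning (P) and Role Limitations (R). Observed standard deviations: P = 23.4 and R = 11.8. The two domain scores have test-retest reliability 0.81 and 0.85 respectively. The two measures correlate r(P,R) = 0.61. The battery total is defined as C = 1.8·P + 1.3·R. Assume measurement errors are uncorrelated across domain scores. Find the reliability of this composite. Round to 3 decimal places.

Var(C) = 1.8²·23.4² + 1.3²·11.8² + 2·[2.34·23.4·11.8·0.61] = 2009.41 + 788.267 = 2797.68.
Under uncorrelated errors the observed covariances equal the true-score covariances, so only the own-variance terms attenuate.
True-score variance = [1.8²·23.4²·0.81 + 1.3²·11.8²·0.85] + 788.267 = 1637.03 + 788.267 = 2425.3.
Reliability = 2425.3 / 2797.68 = 0.867.

0.867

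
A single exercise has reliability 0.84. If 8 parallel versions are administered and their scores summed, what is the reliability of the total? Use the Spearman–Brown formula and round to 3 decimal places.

0.977

ρ_k = kρ / (1 + (k−1)ρ) = 8·0.84 / (1 + 7·0.84) = 6.720 / 6.880 = 0.977.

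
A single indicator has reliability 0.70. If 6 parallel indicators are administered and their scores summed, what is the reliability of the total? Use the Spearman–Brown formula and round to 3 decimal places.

ρ_k = kρ / (1 + (k−1)ρ) = 6·0.70 / (1 + 5·0.70) = 4.200 / 4.500 = 0.933.

0.933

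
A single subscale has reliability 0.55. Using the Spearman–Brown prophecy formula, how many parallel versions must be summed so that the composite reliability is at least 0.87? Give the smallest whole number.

6

k ≥ ρ*(1−ρ₁)/(ρ₁(1−ρ*)) = 0.87·0.45 / (0.55·0.13) = 5.476.
Smallest integer k = 6.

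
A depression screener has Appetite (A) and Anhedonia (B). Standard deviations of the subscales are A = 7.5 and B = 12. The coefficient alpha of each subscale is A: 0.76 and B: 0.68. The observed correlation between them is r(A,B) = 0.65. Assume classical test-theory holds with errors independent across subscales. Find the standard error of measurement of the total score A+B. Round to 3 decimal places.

Var(total) = 200.25 + 117 = 317.25.
True-score variance = 140.67 + 117 = 257.67, so reliability = 0.8122.
Error variance = 317.25 − 257.67 = 59.58; SEM = √59.58 = 7.719.

7.719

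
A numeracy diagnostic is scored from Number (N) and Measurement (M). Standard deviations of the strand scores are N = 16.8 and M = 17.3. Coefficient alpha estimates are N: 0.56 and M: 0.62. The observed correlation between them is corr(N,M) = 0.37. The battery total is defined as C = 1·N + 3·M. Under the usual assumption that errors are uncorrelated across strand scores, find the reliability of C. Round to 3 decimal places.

0.683

Var(C) = 16.8² + 3²·17.3² + 2·[3·16.8·17.3·0.37] = 2975.85 + 645.221 = 3621.07.
With uncorrelated errors the cross-covariances are all true-score covariance, so they carry over unchanged; only the diagonal terms shrink to ρᵢσᵢ².
True-score variance = [16.8²·0.56 + 3²·17.3²·0.62] + 645.221 = 1828.09 + 645.221 = 2473.31.
Reliability = 2473.31 / 3621.07 = 0.683.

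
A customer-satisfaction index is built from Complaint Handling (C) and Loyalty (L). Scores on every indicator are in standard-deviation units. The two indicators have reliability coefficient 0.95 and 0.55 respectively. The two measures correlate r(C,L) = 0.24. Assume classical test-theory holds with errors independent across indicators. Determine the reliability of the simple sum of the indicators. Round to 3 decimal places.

0.798

Var(C+L) = 2 + 2·[0.24] = 2 + 0.48 = 2.48.
Because errors are independent across components, Cov(Tᵢ,Tⱼ) = Cov(Xᵢ,Xⱼ); the off-diagonal part of the true-score variance is the same as above.
True-score variance = [0.95 + 0.55] + 0.48 = 1.5 + 0.48 = 1.98.
Reliability = 1.98 / 2.48 = 0.798.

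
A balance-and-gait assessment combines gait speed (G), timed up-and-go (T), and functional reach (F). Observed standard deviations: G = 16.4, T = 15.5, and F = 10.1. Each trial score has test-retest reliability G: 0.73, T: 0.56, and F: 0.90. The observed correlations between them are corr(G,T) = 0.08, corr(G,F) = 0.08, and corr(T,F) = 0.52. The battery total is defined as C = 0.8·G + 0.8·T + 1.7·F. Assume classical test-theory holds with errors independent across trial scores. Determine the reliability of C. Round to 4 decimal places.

0.8412

Var(C) = 0.8²·16.4² + 0.8²·15.5² + 1.7²·10.1² + 2·[0.64·16.4·15.5·0.08 + 1.36·16.4·10.1·0.08 + 1.36·15.5·10.1·0.52] = 620.703 + 283.498 = 904.201.
With uncorrelated errors the cross-covariances are all true-score covariance, so they carry over unchanged; only the diagonal terms shrink to ρᵢσᵢ².
True-score variance = [0.8²·16.4²·0.73 + 0.8²·15.5²·0.56 + 1.7²·10.1²·0.90] + 283.498 = 477.092 + 283.498 = 760.589.
Reliability = 760.589 / 904.201 = 0.8412.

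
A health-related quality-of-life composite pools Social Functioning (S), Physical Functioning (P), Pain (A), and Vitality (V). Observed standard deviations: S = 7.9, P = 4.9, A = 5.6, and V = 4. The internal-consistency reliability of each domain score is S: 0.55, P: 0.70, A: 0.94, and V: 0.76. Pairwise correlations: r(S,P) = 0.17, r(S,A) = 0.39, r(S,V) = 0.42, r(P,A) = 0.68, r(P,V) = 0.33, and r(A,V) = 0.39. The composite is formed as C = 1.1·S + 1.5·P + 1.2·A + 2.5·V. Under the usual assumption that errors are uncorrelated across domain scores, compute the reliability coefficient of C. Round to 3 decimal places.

0.868

Var(C) = 1.1²·7.9² + 1.5²·4.9² + 1.2²·5.6² + 2.5²·4² + 2·[1.65·7.9·4.9·0.17 + 1.32·7.9·5.6·0.39 + 2.75·7.9·4·0.42 + 1.8·4.9·5.6·0.68 + 3.75·4.9·4·0.33 + 3·5.6·4·0.39] = 274.697 + 308.361 = 583.058.
Under uncorrelated errors the observed covariances equal the true-score covariances, so only the own-variance terms attenuate.
True-score variance = [1.1²·7.9²·0.55 + 1.5²·4.9²·0.70 + 1.2²·5.6²·0.94 + 2.5²·4²·0.76] + 308.361 = 197.799 + 308.361 = 506.159.
Reliability = 506.159 / 583.058 = 0.868.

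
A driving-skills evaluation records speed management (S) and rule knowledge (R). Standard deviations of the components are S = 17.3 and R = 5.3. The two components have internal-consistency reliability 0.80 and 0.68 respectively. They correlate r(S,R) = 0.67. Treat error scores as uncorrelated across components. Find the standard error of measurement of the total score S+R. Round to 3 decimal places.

8.297

Var(total) = 327.38 + 122.865 = 450.245.
True-score variance = 258.533 + 122.865 = 381.398, so reliability = 0.8471.
Error variance = 450.245 − 381.398 = 68.8468; SEM = √68.8468 = 8.297.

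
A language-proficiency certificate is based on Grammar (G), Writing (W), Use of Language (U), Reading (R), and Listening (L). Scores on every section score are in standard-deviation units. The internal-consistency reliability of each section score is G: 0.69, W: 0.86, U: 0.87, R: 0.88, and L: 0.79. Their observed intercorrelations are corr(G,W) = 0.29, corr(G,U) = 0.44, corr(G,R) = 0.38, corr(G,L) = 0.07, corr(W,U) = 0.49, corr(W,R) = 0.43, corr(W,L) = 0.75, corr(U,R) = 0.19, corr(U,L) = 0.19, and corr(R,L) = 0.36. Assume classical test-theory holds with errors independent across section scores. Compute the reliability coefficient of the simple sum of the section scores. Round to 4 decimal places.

0.9253

Var(G+W+U+R+L) = 5 + 2·[0.29 + 0.44 + 0.38 + 0.07 + 0.49 + 0.43 + 0.75 + 0.19 + 0.19 + 0.36] = 5 + 7.18 = 12.18.
Under uncorrelated errors the observed covariances equal the true-score covariances, so only the own-variance terms attenuate.
True-score variance = [0.69 + 0.86 + 0.87 + 0.88 + 0.79] + 7.18 = 4.09 + 7.18 = 11.27.
Reliability = 11.27 / 12.18 = 0.9253.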